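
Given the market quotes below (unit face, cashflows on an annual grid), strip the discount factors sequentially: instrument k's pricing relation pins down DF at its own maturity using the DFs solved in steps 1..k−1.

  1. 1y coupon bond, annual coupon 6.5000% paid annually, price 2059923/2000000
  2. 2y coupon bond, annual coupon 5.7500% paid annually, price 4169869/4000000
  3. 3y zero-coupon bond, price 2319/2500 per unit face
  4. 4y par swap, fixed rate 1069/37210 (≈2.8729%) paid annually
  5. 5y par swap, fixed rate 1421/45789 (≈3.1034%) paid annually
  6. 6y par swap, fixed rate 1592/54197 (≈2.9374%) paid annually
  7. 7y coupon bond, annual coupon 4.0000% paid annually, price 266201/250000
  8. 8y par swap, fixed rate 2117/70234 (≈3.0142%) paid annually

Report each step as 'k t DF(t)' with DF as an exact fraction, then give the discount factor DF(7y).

step 1 [1y] bond c/1=13/200: DF=(2059923/2000000 − 13/200·(0))/(1+13/200) = 9671/10000 ≈ 0.967100
step 2 [2y] bond c/1=23/400: DF=(4169869/4000000 − 23/400·(0.967100))/(1+23/400) = 2333/2500 ≈ 0.933200
step 3 [3y] zero: DF = P = 2319/2500 ≈ 0.927600
step 4 [4y] swap r/1=1069/37210: DF=(1 − 1069/37210·(0.967100+0.933200+0.927600))/(1+1069/37210) = 8931/10000 ≈ 0.893100
step 5 [5y] swap r/1=1421/45789: DF=(1 − 1421/45789·(0.967100+0.933200+0.927600+0.893100))/(1+1421/45789) = 8579/10000 ≈ 0.857900
step 6 [6y] swap r/1=1592/54197: DF=(1 − 1592/54197·(0.967100+0.933200+0.927600+0.893100+0.857900))/(1+1592/54197) = 1051/1250 ≈ 0.840800
step 7 [7y] bond c/1=1/25: DF=(266201/250000 − 1/25·(0.967100+0.933200+0.927600+0.893100+0.857900+0.840800))/(1+1/25) = 4077/5000 ≈ 0.815400
step 8 [8y] swap r/1=2117/70234: DF=(1 − 2117/70234·(0.967100+0.933200+0.927600+0.893100+0.857900+0.840800+0.815400))/(1+2117/70234) = 7883/10000 ≈ 0.788300

1 1 9671/10000
2 2 2333/2500
3 3 2319/2500
4 4 8931/10000
5 5 8579/10000
6 6 1051/1250
7 7 4077/5000
8 8 7883/10000
DF(7y) = 4077/5000 ≈ 0.815400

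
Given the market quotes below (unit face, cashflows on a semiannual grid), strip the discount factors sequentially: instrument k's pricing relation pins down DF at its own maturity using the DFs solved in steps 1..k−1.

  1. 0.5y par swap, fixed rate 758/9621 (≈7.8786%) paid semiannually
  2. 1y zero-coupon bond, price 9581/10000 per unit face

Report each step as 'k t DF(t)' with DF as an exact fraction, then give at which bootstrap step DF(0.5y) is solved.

1 1/2 9621/10000
2 1 9581/10000
DF(0.5y) is solved at step 1

step 1 [0.5y] swap r/2=379/9621: DF=(1 − 379/9621·(0))/(1+379/9621) = 9621/10000 ≈ 0.962100
step 2 [1y] zero: DF = P = 9581/10000 ≈ 0.958100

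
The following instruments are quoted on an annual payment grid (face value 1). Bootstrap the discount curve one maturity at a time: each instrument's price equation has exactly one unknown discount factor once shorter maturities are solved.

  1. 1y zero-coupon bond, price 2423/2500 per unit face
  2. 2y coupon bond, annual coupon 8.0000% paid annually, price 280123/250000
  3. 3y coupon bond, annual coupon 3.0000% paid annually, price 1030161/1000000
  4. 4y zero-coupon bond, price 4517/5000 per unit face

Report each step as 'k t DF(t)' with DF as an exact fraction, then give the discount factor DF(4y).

1 1 2423/2500
2 2 9657/10000
3 3 4719/5000
4 4 4517/5000
DF(4y) = 4517/5000 ≈ 0.903400

step 1 [1y] zero: DF = P = 2423/2500 ≈ 0.969200
step 2 [2y] bond c/1=2/25: DF=(280123/250000 − 2/25·(0.969200))/(1+2/25) = 9657/10000 ≈ 0.965700
step 3 [3y] bond c/1=3/100: DF=(1030161/1000000 − 3/100·(0.969200+0.965700))/(1+3/100) = 4719/5000 ≈ 0.943800
step 4 [4y] zero: DF = P = 4517/5000 ≈ 0.903400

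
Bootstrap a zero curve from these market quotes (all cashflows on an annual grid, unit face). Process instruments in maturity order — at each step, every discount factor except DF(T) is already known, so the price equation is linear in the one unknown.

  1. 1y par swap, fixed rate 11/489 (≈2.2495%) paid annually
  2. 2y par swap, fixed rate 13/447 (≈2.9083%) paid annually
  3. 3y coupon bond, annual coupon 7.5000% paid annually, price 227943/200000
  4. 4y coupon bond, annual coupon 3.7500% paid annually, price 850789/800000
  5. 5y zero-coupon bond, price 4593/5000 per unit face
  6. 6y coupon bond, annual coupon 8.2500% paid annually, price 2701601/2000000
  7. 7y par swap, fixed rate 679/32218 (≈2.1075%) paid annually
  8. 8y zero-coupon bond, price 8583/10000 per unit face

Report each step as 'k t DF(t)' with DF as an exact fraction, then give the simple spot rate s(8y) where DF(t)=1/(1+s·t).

1 1 489/500
2 2 9441/10000
3 3 9261/10000
4 4 9221/10000
5 5 4593/5000
6 6 1781/2000
7 7 4321/5000
8 8 8583/10000
s(8y) = (1/(8583/10000) − 1)/(8) = 1417/68664 ≈ 2.0637%

step 1 [1y] swap r/1=11/489: DF=(1 − 11/489·(0))/(1+11/489) = 489/500 ≈ 0.978000
step 2 [2y] swap r/1=13/447: DF=(1 − 13/447·(0.978000))/(1+13/447) = 9441/10000 ≈ 0.944100
step 3 [3y] bond c/1=3/40: DF=(227943/200000 − 3/40·(0.978000+0.944100))/(1+3/40) = 9261/10000 ≈ 0.926100
step 4 [4y] bond c/1=3/80: DF=(850789/800000 − 3/80·(0.978000+0.944100+0.926100))/(1+3/80) = 9221/10000 ≈ 0.922100
step 5 [5y] zero: DF = P = 4593/5000 ≈ 0.918600
step 6 [6y] bond c/1=33/400: DF=(2701601/2000000 − 33/400·(0.978000+0.944100+0.926100+0.922100+0.918600))/(1+33/400) = 1781/2000 ≈ 0.890500
step 7 [7y] swap r/1=679/32218: DF=(1 − 679/32218·(0.978000+0.944100+0.926100+0.922100+0.918600+0.890500))/(1+679/32218) = 4321/5000 ≈ 0.864200
step 8 [8y] zero: DF = P = 8583/10000 ≈ 0.858300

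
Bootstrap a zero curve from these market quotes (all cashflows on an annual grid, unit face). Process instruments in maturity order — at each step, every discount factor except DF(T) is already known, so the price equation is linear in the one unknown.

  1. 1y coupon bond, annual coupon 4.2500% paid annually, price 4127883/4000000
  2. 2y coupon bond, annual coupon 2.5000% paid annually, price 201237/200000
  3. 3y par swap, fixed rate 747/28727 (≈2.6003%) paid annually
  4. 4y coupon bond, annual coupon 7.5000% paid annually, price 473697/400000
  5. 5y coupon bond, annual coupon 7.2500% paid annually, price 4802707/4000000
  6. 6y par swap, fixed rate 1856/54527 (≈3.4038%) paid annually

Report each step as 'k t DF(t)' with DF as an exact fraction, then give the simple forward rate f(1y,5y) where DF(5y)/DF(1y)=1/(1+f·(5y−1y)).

1 1 9899/10000
2 2 383/400
3 3 9253/10000
4 4 2253/2500
5 5 2161/2500
6 6 509/625
f(1y,5y) = ((9899/10000)/(2161/2500) − 1)/(4) = 1255/34576 ≈ 3.6297%

step 1 [1y] bond c/1=17/400: DF=(4127883/4000000 − 17/400·(0))/(1+17/400) = 9899/10000 ≈ 0.989900
step 2 [2y] bond c/1=1/40: DF=(201237/200000 − 1/40·(0.989900))/(1+1/40) = 383/400 ≈ 0.957500
step 3 [3y] swap r/1=747/28727: DF=(1 − 747/28727·(0.989900+0.957500))/(1+747/28727) = 9253/10000 ≈ 0.925300
step 4 [4y] bond c/1=3/40: DF=(473697/400000 − 3/40·(0.989900+0.957500+0.925300))/(1+3/40) = 2253/2500 ≈ 0.901200
step 5 [5y] bond c/1=29/400: DF=(4802707/4000000 − 29/400·(0.989900+0.957500+0.925300+0.901200))/(1+29/400) = 2161/2500 ≈ 0.864400
step 6 [6y] swap r/1=1856/54527: DF=(1 − 1856/54527·(0.989900+0.957500+0.925300+0.901200+0.864400))/(1+1856/54527) = 509/625 ≈ 0.814400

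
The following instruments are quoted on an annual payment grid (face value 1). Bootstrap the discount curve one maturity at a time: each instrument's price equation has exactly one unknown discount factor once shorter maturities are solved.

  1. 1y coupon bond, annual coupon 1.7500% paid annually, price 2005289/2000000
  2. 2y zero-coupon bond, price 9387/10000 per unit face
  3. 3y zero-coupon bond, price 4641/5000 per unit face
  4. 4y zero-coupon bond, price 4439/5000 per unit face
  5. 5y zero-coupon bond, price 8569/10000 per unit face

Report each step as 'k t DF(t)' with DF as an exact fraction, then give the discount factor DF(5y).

step 1 [1y] bond c/1=7/400: DF=(2005289/2000000 − 7/400·(0))/(1+7/400) = 4927/5000 ≈ 0.985400
step 2 [2y] zero: DF = P = 9387/10000 ≈ 0.938700
step 3 [3y] zero: DF = P = 4641/5000 ≈ 0.928200
step 4 [4y] zero: DF = P = 4439/5000 ≈ 0.887800
step 5 [5y] zero: DF = P = 8569/10000 ≈ 0.856900

1 1 4927/5000
2 2 9387/10000
3 3 4641/5000
4 4 4439/5000
5 5 8569/10000
DF(5y) = 8569/10000 ≈ 0.856900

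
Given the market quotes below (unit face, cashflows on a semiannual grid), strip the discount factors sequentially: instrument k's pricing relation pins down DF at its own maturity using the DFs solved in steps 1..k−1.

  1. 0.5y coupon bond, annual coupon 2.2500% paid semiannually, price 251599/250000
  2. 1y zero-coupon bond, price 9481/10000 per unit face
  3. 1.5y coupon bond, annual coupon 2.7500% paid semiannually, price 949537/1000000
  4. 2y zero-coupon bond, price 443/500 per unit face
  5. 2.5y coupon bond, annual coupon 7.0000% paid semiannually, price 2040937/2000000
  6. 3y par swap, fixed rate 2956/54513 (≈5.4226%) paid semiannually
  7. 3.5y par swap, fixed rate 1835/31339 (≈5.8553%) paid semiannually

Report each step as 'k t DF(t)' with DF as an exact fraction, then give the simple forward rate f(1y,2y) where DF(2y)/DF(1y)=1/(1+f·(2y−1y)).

1 1/2 622/625
2 1 9481/10000
3 3/2 9103/10000
4 2 443/500
5 5/2 1719/2000
6 3 4261/5000
7 7/2 1633/2000
f(1y,2y) = ((9481/10000)/(443/500) − 1)/(1) = 621/8860 ≈ 7.0090%

step 1 [0.5y] bond c/2=9/800: DF=(251599/250000 − 9/800·(0))/(1+9/800) = 622/625 ≈ 0.995200
step 2 [1y] zero: DF = P = 9481/10000 ≈ 0.948100
step 3 [1.5y] bond c/2=11/800: DF=(949537/1000000 − 11/800·(0.995200+0.948100))/(1+11/800) = 9103/10000 ≈ 0.910300
step 4 [2y] zero: DF = P = 443/500 ≈ 0.886000
step 5 [2.5y] bond c/2=7/200: DF=(2040937/2000000 − 7/200·(0.995200+0.948100+0.910300+0.886000))/(1+7/200) = 1719/2000 ≈ 0.859500
step 6 [3y] swap r/2=1478/54513: DF=(1 − 1478/54513·(0.995200+0.948100+0.910300+0.886000+0.859500))/(1+1478/54513) = 4261/5000 ≈ 0.852200
step 7 [3.5y] swap r/2=1835/62678: DF=(1 − 1835/62678·(0.995200+0.948100+0.910300+0.886000+0.859500+0.852200))/(1+1835/62678) = 1633/2000 ≈ 0.816500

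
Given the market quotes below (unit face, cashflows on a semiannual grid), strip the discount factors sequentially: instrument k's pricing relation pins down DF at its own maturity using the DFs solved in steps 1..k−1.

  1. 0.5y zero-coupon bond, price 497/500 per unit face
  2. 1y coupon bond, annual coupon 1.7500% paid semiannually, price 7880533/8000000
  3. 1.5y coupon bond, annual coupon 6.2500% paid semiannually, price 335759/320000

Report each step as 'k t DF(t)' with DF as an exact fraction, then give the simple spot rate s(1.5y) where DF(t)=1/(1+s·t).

step 1 [0.5y] zero: DF = P = 497/500 ≈ 0.994000
step 2 [1y] bond c/2=7/800: DF=(7880533/8000000 − 7/800·(0.994000))/(1+7/800) = 9679/10000 ≈ 0.967900
step 3 [1.5y] bond c/2=1/32: DF=(335759/320000 − 1/32·(0.994000+0.967900))/(1+1/32) = 479/500 ≈ 0.958000

1 1/2 497/500
2 1 9679/10000
3 3/2 479/500
s(1.5y) = (1/(479/500) − 1)/(3/2) = 14/479 ≈ 2.9228%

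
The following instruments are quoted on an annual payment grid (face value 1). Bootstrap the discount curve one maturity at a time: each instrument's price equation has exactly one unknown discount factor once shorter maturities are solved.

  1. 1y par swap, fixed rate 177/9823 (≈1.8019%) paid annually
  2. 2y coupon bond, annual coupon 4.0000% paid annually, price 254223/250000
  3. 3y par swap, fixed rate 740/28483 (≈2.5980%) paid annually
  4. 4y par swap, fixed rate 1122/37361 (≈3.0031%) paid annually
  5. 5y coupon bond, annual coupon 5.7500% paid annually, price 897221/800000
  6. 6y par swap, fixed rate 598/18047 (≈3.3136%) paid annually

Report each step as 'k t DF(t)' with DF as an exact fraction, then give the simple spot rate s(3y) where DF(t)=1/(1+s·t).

step 1 [1y] swap r/1=177/9823: DF=(1 − 177/9823·(0))/(1+177/9823) = 9823/10000 ≈ 0.982300
step 2 [2y] bond c/1=1/25: DF=(254223/250000 − 1/25·(0.982300))/(1+1/25) = 47/50 ≈ 0.940000
step 3 [3y] swap r/1=740/28483: DF=(1 − 740/28483·(0.982300+0.940000))/(1+740/28483) = 463/500 ≈ 0.926000
step 4 [4y] swap r/1=1122/37361: DF=(1 − 1122/37361·(0.982300+0.940000+0.926000))/(1+1122/37361) = 4439/5000 ≈ 0.887800
step 5 [5y] bond c/1=23/400: DF=(897221/800000 − 23/400·(0.982300+0.940000+0.926000+0.887800))/(1+23/400) = 4287/5000 ≈ 0.857400
step 6 [6y] swap r/1=598/18047: DF=(1 − 598/18047·(0.982300+0.940000+0.926000+0.887800+0.857400))/(1+598/18047) = 4103/5000 ≈ 0.820600

1 1 9823/10000
2 2 47/50
3 3 463/500
4 4 4439/5000
5 5 4287/5000
6 6 4103/5000
s(3y) = (1/(463/500) − 1)/(3) = 37/1389 ≈ 2.6638%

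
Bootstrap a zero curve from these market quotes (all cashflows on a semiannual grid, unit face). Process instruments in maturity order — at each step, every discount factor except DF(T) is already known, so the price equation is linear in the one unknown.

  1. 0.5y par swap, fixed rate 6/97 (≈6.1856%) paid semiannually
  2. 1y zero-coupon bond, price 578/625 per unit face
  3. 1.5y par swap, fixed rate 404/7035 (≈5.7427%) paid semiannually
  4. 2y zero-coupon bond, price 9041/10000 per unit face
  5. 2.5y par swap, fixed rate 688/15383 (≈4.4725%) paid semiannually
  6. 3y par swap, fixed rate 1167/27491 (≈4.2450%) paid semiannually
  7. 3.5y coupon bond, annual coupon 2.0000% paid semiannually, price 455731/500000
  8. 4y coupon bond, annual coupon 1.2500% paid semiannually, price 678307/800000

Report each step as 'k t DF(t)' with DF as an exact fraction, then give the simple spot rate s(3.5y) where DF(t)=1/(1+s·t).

step 1 [0.5y] swap r/2=3/97: DF=(1 − 3/97·(0))/(1+3/97) = 97/100 ≈ 0.970000
step 2 [1y] zero: DF = P = 578/625 ≈ 0.924800
step 3 [1.5y] swap r/2=202/7035: DF=(1 − 202/7035·(0.970000+0.924800))/(1+202/7035) = 1149/1250 ≈ 0.919200
step 4 [2y] zero: DF = P = 9041/10000 ≈ 0.904100
step 5 [2.5y] swap r/2=344/15383: DF=(1 − 344/15383·(0.970000+0.924800+0.919200+0.904100))/(1+344/15383) = 1121/1250 ≈ 0.896800
step 6 [3y] swap r/2=1167/54982: DF=(1 − 1167/54982·(0.970000+0.924800+0.919200+0.904100+0.896800))/(1+1167/54982) = 8833/10000 ≈ 0.883300
step 7 [3.5y] bond c/2=1/100: DF=(455731/500000 − 1/100·(0.970000+0.924800+0.919200+0.904100+0.896800+0.883300))/(1+1/100) = 106/125 ≈ 0.848000
step 8 [4y] bond c/2=1/160: DF=(678307/800000 − 1/160·(0.970000+0.924800+0.919200+0.904100+0.896800+0.883300+0.848000))/(1+1/160) = 502/625 ≈ 0.803200

1 1/2 97/100
2 1 578/625
3 3/2 1149/1250
4 2 9041/10000
5 5/2 1121/1250
6 3 8833/10000
7 7/2 106/125
8 4 502/625
s(3.5y) = (1/(106/125) − 1)/(7/2) = 19/371 ≈ 5.1213%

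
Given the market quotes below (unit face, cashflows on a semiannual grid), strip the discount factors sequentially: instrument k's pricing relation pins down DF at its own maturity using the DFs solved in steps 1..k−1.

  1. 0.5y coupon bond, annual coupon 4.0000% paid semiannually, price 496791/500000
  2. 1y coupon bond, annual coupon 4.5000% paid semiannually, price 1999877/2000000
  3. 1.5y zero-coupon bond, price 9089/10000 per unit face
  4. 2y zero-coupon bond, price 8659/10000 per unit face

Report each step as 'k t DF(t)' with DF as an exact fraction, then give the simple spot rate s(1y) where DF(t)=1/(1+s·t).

1 1/2 9741/10000
2 1 1913/2000
3 3/2 9089/10000
4 2 8659/10000
s(1y) = (1/(1913/2000) − 1)/(1) = 87/1913 ≈ 4.5478%

step 1 [0.5y] bond c/2=1/50: DF=(496791/500000 − 1/50·(0))/(1+1/50) = 9741/10000 ≈ 0.974100
step 2 [1y] bond c/2=9/400: DF=(1999877/2000000 − 9/400·(0.974100))/(1+9/400) = 1913/2000 ≈ 0.956500
step 3 [1.5y] zero: DF = P = 9089/10000 ≈ 0.908900
step 4 [2y] zero: DF = P = 8659/10000 ≈ 0.865900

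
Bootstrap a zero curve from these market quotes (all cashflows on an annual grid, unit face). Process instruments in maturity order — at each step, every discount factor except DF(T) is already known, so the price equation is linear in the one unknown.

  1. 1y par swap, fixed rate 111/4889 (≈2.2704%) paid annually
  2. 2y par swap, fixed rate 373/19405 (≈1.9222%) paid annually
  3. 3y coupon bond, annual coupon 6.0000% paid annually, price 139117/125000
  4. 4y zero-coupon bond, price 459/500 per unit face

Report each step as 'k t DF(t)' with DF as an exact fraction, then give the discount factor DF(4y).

1 1 4889/5000
2 2 9627/10000
3 3 9401/10000
4 4 459/500
DF(4y) = 459/500 ≈ 0.918000

step 1 [1y] swap r/1=111/4889: DF=(1 − 111/4889·(0))/(1+111/4889) = 4889/5000 ≈ 0.977800
step 2 [2y] swap r/1=373/19405: DF=(1 − 373/19405·(0.977800))/(1+373/19405) = 9627/10000 ≈ 0.962700
step 3 [3y] bond c/1=3/50: DF=(139117/125000 − 3/50·(0.977800+0.962700))/(1+3/50) = 9401/10000 ≈ 0.940100
step 4 [4y] zero: DF = P = 459/500 ≈ 0.918000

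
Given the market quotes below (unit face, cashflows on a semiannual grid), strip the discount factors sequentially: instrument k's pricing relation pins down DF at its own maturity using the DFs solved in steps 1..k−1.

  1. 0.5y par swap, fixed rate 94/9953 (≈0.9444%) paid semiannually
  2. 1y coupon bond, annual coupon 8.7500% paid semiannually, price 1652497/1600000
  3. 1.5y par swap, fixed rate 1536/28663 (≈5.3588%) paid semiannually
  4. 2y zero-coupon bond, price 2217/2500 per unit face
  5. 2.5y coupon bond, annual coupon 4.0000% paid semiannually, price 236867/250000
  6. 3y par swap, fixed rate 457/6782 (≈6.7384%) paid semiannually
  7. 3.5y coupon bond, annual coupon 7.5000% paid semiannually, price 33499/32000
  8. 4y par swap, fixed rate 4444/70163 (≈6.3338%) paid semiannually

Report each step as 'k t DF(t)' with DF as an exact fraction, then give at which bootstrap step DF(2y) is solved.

step 1 [0.5y] swap r/2=47/9953: DF=(1 − 47/9953·(0))/(1+47/9953) = 9953/10000 ≈ 0.995300
step 2 [1y] bond c/2=7/160: DF=(1652497/1600000 − 7/160·(0.995300))/(1+7/160) = 4739/5000 ≈ 0.947800
step 3 [1.5y] swap r/2=768/28663: DF=(1 − 768/28663·(0.995300+0.947800))/(1+768/28663) = 577/625 ≈ 0.923200
step 4 [2y] zero: DF = P = 2217/2500 ≈ 0.886800
step 5 [2.5y] bond c/2=1/50: DF=(236867/250000 − 1/50·(0.995300+0.947800+0.923200+0.886800))/(1+1/50) = 8553/10000 ≈ 0.855300
step 6 [3y] swap r/2=457/13564: DF=(1 − 457/13564·(0.995300+0.947800+0.923200+0.886800+0.855300))/(1+457/13564) = 2043/2500 ≈ 0.817200
step 7 [3.5y] bond c/2=3/80: DF=(33499/32000 − 3/80·(0.995300+0.947800+0.923200+0.886800+0.855300+0.817200))/(1+3/80) = 8129/10000 ≈ 0.812900
step 8 [4y] swap r/2=2222/70163: DF=(1 − 2222/70163·(0.995300+0.947800+0.923200+0.886800+0.855300+0.817200+0.812900))/(1+2222/70163) = 3889/5000 ≈ 0.777800

1 1/2 9953/10000
2 1 4739/5000
3 3/2 577/625
4 2 2217/2500
5 5/2 8553/10000
6 3 2043/2500
7 7/2 8129/10000
8 4 3889/5000
DF(2y) is solved at step 4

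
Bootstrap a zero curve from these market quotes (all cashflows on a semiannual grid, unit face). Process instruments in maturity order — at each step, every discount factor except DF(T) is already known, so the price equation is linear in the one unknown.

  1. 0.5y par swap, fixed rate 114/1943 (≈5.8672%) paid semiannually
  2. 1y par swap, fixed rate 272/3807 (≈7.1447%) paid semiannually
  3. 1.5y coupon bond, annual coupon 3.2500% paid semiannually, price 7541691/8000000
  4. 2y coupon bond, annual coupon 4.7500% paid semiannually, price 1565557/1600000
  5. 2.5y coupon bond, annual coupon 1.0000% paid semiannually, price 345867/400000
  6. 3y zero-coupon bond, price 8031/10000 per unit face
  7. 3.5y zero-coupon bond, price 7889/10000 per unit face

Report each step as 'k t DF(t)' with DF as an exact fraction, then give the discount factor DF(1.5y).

1 1/2 1943/2000
2 1 233/250
3 3/2 2243/2500
4 2 2227/2500
5 5/2 421/500
6 3 8031/10000
7 7/2 7889/10000
DF(1.5y) = 2243/2500 ≈ 0.897200

step 1 [0.5y] swap r/2=57/1943: DF=(1 − 57/1943·(0))/(1+57/1943) = 1943/2000 ≈ 0.971500
step 2 [1y] swap r/2=136/3807: DF=(1 − 136/3807·(0.971500))/(1+136/3807) = 233/250 ≈ 0.932000
step 3 [1.5y] bond c/2=13/800: DF=(7541691/8000000 − 13/800·(0.971500+0.932000))/(1+13/800) = 2243/2500 ≈ 0.897200
step 4 [2y] bond c/2=19/800: DF=(1565557/1600000 − 19/800·(0.971500+0.932000+0.897200))/(1+19/800) = 2227/2500 ≈ 0.890800
step 5 [2.5y] bond c/2=1/200: DF=(345867/400000 − 1/200·(0.971500+0.932000+0.897200+0.890800))/(1+1/200) = 421/500 ≈ 0.842000
step 6 [3y] zero: DF = P = 8031/10000 ≈ 0.803100
step 7 [3.5y] zero: DF = P = 7889/10000 ≈ 0.788900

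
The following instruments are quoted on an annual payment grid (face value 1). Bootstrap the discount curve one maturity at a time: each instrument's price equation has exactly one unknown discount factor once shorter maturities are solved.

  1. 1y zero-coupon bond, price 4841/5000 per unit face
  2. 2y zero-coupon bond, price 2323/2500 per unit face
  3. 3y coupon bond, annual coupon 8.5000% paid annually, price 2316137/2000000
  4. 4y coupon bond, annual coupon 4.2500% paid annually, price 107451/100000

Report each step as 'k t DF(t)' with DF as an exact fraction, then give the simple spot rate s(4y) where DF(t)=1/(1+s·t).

1 1 4841/5000
2 2 2323/2500
3 3 9187/10000
4 4 9159/10000
s(4y) = (1/(9159/10000) − 1)/(4) = 841/36636 ≈ 2.2956%

step 1 [1y] zero: DF = P = 4841/5000 ≈ 0.968200
step 2 [2y] zero: DF = P = 2323/2500 ≈ 0.929200
step 3 [3y] bond c/1=17/200: DF=(2316137/2000000 − 17/200·(0.968200+0.929200))/(1+17/200) = 9187/10000 ≈ 0.918700
step 4 [4y] bond c/1=17/400: DF=(107451/100000 − 17/400·(0.968200+0.929200+0.918700))/(1+17/400) = 9159/10000 ≈ 0.915900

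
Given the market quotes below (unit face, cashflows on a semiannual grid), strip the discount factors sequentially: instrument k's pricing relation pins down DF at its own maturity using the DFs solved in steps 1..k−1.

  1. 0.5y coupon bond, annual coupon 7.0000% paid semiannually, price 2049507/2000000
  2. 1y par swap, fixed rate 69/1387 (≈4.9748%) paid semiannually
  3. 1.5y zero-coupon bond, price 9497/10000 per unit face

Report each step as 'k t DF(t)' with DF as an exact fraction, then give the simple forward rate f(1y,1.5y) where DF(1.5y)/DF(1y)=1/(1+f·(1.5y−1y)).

step 1 [0.5y] bond c/2=7/200: DF=(2049507/2000000 − 7/200·(0))/(1+7/200) = 9901/10000 ≈ 0.990100
step 2 [1y] swap r/2=69/2774: DF=(1 − 69/2774·(0.990100))/(1+69/2774) = 9517/10000 ≈ 0.951700
step 3 [1.5y] zero: DF = P = 9497/10000 ≈ 0.949700

1 1/2 9901/10000
2 1 9517/10000
3 3/2 9497/10000
f(1y,1.5y) = ((9517/10000)/(9497/10000) − 1)/(1/2) = 40/9497 ≈ 0.4212%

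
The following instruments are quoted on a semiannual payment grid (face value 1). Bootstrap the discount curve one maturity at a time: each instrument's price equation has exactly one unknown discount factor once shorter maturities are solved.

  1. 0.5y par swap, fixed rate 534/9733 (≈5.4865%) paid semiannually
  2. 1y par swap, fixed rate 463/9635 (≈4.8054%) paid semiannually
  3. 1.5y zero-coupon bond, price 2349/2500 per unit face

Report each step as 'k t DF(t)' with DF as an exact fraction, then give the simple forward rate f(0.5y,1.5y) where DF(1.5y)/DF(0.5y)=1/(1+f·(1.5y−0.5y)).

step 1 [0.5y] swap r/2=267/9733: DF=(1 − 267/9733·(0))/(1+267/9733) = 9733/10000 ≈ 0.973300
step 2 [1y] swap r/2=463/19270: DF=(1 − 463/19270·(0.973300))/(1+463/19270) = 9537/10000 ≈ 0.953700
step 3 [1.5y] zero: DF = P = 2349/2500 ≈ 0.939600

1 1/2 9733/10000
2 1 9537/10000
3 3/2 2349/2500
f(0.5y,1.5y) = ((9733/10000)/(2349/2500) − 1)/(1) = 337/9396 ≈ 3.5866%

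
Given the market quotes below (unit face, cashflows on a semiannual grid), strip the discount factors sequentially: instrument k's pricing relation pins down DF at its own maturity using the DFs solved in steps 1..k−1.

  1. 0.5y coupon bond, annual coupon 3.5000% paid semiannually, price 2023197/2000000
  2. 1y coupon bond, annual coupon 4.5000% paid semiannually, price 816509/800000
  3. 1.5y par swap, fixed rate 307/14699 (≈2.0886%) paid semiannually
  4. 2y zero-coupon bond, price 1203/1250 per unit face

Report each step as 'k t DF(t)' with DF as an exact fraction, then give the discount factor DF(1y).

step 1 [0.5y] bond c/2=7/400: DF=(2023197/2000000 − 7/400·(0))/(1+7/400) = 4971/5000 ≈ 0.994200
step 2 [1y] bond c/2=9/400: DF=(816509/800000 − 9/400·(0.994200))/(1+9/400) = 9763/10000 ≈ 0.976300
step 3 [1.5y] swap r/2=307/29398: DF=(1 − 307/29398·(0.994200+0.976300))/(1+307/29398) = 9693/10000 ≈ 0.969300
step 4 [2y] zero: DF = P = 1203/1250 ≈ 0.962400

1 1/2 4971/5000
2 1 9763/10000
3 3/2 9693/10000
4 2 1203/1250
DF(1y) = 9763/10000 ≈ 0.976300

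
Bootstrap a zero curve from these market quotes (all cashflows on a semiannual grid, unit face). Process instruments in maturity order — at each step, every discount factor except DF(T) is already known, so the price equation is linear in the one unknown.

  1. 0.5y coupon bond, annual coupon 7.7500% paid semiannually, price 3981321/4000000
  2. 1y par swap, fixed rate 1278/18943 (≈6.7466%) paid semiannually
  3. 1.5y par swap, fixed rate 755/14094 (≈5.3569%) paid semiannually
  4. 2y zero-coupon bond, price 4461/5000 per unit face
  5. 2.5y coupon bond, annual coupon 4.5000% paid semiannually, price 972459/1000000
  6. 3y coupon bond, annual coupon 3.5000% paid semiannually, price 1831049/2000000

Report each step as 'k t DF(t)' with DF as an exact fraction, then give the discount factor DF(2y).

step 1 [0.5y] bond c/2=31/800: DF=(3981321/4000000 − 31/800·(0))/(1+31/800) = 4791/5000 ≈ 0.958200
step 2 [1y] swap r/2=639/18943: DF=(1 − 639/18943·(0.958200))/(1+639/18943) = 9361/10000 ≈ 0.936100
step 3 [1.5y] swap r/2=755/28188: DF=(1 − 755/28188·(0.958200+0.936100))/(1+755/28188) = 1849/2000 ≈ 0.924500
step 4 [2y] zero: DF = P = 4461/5000 ≈ 0.892200
step 5 [2.5y] bond c/2=9/400: DF=(972459/1000000 − 9/400·(0.958200+0.936100+0.924500+0.892200))/(1+9/400) = 4347/5000 ≈ 0.869400
step 6 [3y] bond c/2=7/400: DF=(1831049/2000000 − 7/400·(0.958200+0.936100+0.924500+0.892200+0.869400))/(1+7/400) = 821/1000 ≈ 0.821000

1 1/2 4791/5000
2 1 9361/10000
3 3/2 1849/2000
4 2 4461/5000
5 5/2 4347/5000
6 3 821/1000
DF(2y) = 4461/5000 ≈ 0.892200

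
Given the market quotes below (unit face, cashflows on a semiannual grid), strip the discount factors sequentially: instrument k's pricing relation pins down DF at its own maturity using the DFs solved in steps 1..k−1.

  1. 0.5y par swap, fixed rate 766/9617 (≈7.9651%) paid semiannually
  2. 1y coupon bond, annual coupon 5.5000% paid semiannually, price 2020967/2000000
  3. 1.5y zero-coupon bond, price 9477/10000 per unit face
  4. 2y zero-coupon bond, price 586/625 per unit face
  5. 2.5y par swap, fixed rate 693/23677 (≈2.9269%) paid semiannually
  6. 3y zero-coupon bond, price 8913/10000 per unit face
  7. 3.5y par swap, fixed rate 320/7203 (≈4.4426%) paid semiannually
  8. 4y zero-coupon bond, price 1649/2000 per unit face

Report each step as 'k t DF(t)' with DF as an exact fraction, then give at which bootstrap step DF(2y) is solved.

step 1 [0.5y] swap r/2=383/9617: DF=(1 − 383/9617·(0))/(1+383/9617) = 9617/10000 ≈ 0.961700
step 2 [1y] bond c/2=11/400: DF=(2020967/2000000 − 11/400·(0.961700))/(1+11/400) = 9577/10000 ≈ 0.957700
step 3 [1.5y] zero: DF = P = 9477/10000 ≈ 0.947700
step 4 [2y] zero: DF = P = 586/625 ≈ 0.937600
step 5 [2.5y] swap r/2=693/47354: DF=(1 − 693/47354·(0.961700+0.957700+0.947700+0.937600))/(1+693/47354) = 9307/10000 ≈ 0.930700
step 6 [3y] zero: DF = P = 8913/10000 ≈ 0.891300
step 7 [3.5y] swap r/2=160/7203: DF=(1 − 160/7203·(0.961700+0.957700+0.947700+0.937600+0.930700+0.891300))/(1+160/7203) = 107/125 ≈ 0.856000
step 8 [4y] zero: DF = P = 1649/2000 ≈ 0.824500

1 1/2 9617/10000
2 1 9577/10000
3 3/2 9477/10000
4 2 586/625
5 5/2 9307/10000
6 3 8913/10000
7 7/2 107/125
8 4 1649/2000
DF(2y) is solved at step 4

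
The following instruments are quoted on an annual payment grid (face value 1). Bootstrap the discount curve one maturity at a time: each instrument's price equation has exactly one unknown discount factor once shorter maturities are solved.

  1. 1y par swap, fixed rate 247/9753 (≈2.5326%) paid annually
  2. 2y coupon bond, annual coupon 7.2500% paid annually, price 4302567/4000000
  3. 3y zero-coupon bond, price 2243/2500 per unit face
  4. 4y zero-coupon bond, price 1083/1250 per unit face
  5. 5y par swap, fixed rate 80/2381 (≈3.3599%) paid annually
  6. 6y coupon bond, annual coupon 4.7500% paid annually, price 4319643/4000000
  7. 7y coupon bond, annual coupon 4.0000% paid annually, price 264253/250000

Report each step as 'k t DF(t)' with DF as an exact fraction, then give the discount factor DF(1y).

step 1 [1y] swap r/1=247/9753: DF=(1 − 247/9753·(0))/(1+247/9753) = 9753/10000 ≈ 0.975300
step 2 [2y] bond c/1=29/400: DF=(4302567/4000000 − 29/400·(0.975300))/(1+29/400) = 937/1000 ≈ 0.937000
step 3 [3y] zero: DF = P = 2243/2500 ≈ 0.897200
step 4 [4y] zero: DF = P = 1083/1250 ≈ 0.866400
step 5 [5y] swap r/1=80/2381: DF=(1 − 80/2381·(0.975300+0.937000+0.897200+0.866400))/(1+80/2381) = 106/125 ≈ 0.848000
step 6 [6y] bond c/1=19/400: DF=(4319643/4000000 − 19/400·(0.975300+0.937000+0.897200+0.866400+0.848000))/(1+19/400) = 4129/5000 ≈ 0.825800
step 7 [7y] bond c/1=1/25: DF=(264253/250000 − 1/25·(0.975300+0.937000+0.897200+0.866400+0.848000+0.825800))/(1+1/25) = 4053/5000 ≈ 0.810600

1 1 9753/10000
2 2 937/1000
3 3 2243/2500
4 4 1083/1250
5 5 106/125
6 6 4129/5000
7 7 4053/5000
DF(1y) = 9753/10000 ≈ 0.975300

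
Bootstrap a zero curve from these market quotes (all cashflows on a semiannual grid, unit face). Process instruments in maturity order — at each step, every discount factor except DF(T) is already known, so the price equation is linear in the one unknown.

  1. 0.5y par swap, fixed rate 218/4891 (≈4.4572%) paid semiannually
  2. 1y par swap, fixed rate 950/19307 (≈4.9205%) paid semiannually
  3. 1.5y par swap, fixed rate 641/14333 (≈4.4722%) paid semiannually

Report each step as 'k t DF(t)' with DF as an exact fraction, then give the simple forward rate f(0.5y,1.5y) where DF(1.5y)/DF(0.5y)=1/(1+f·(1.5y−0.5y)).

1 1/2 4891/5000
2 1 381/400
3 3/2 9359/10000
f(0.5y,1.5y) = ((4891/5000)/(9359/10000) − 1)/(1) = 423/9359 ≈ 4.5197%

step 1 [0.5y] swap r/2=109/4891: DF=(1 − 109/4891·(0))/(1+109/4891) = 4891/5000 ≈ 0.978200
step 2 [1y] swap r/2=475/19307: DF=(1 − 475/19307·(0.978200))/(1+475/19307) = 381/400 ≈ 0.952500
step 3 [1.5y] swap r/2=641/28666: DF=(1 − 641/28666·(0.978200+0.952500))/(1+641/28666) = 9359/10000 ≈ 0.935900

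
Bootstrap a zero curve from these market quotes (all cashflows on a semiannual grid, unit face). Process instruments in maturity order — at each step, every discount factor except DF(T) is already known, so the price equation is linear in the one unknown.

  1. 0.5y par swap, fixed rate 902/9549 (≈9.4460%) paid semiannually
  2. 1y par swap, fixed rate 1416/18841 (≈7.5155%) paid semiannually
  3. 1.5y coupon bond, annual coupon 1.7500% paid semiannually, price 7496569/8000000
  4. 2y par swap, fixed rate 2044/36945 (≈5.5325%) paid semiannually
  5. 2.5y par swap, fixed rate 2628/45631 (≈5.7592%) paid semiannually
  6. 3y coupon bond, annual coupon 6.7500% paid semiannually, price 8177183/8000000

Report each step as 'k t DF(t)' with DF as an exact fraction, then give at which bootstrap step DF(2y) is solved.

1 1/2 9549/10000
2 1 2323/2500
3 3/2 4563/5000
4 2 4489/5000
5 5/2 4343/5000
6 3 4199/5000
DF(2y) is solved at step 4

step 1 [0.5y] swap r/2=451/9549: DF=(1 − 451/9549·(0))/(1+451/9549) = 9549/10000 ≈ 0.954900
step 2 [1y] swap r/2=708/18841: DF=(1 − 708/18841·(0.954900))/(1+708/18841) = 2323/2500 ≈ 0.929200
step 3 [1.5y] bond c/2=7/800: DF=(7496569/8000000 − 7/800·(0.954900+0.929200))/(1+7/800) = 4563/5000 ≈ 0.912600
step 4 [2y] swap r/2=1022/36945: DF=(1 − 1022/36945·(0.954900+0.929200+0.912600))/(1+1022/36945) = 4489/5000 ≈ 0.897800
step 5 [2.5y] swap r/2=1314/45631: DF=(1 − 1314/45631·(0.954900+0.929200+0.912600+0.897800))/(1+1314/45631) = 4343/5000 ≈ 0.868600
step 6 [3y] bond c/2=27/800: DF=(8177183/8000000 − 27/800·(0.954900+0.929200+0.912600+0.897800+0.868600))/(1+27/800) = 4199/5000 ≈ 0.839800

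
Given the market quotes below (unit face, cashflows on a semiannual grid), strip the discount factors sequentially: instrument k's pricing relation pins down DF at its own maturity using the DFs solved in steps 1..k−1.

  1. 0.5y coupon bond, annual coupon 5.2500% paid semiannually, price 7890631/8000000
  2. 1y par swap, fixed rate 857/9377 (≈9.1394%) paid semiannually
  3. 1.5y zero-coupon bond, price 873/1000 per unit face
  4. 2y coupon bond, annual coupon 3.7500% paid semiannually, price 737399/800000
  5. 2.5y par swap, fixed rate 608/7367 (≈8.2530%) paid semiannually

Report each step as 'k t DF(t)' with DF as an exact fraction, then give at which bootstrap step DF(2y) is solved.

step 1 [0.5y] bond c/2=21/800: DF=(7890631/8000000 − 21/800·(0))/(1+21/800) = 9611/10000 ≈ 0.961100
step 2 [1y] swap r/2=857/18754: DF=(1 − 857/18754·(0.961100))/(1+857/18754) = 9143/10000 ≈ 0.914300
step 3 [1.5y] zero: DF = P = 873/1000 ≈ 0.873000
step 4 [2y] bond c/2=3/160: DF=(737399/800000 − 3/160·(0.961100+0.914300+0.873000))/(1+3/160) = 4271/5000 ≈ 0.854200
step 5 [2.5y] swap r/2=304/7367: DF=(1 − 304/7367·(0.961100+0.914300+0.873000+0.854200))/(1+304/7367) = 511/625 ≈ 0.817600

1 1/2 9611/10000
2 1 9143/10000
3 3/2 873/1000
4 2 4271/5000
5 5/2 511/625
DF(2y) is solved at step 4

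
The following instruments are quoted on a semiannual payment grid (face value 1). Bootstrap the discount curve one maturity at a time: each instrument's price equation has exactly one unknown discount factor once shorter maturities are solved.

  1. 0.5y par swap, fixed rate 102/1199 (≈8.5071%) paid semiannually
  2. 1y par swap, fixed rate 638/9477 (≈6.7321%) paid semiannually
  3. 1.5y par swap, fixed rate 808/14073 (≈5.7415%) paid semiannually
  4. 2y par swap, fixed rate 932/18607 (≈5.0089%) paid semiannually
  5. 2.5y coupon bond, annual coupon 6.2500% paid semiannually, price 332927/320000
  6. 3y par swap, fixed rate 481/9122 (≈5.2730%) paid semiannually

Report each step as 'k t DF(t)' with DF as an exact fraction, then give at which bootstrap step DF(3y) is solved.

1 1/2 1199/1250
2 1 4681/5000
3 3/2 1149/1250
4 2 2267/2500
5 5/2 8961/10000
6 3 8557/10000
DF(3y) is solved at step 6

step 1 [0.5y] swap r/2=51/1199: DF=(1 − 51/1199·(0))/(1+51/1199) = 1199/1250 ≈ 0.959200
step 2 [1y] swap r/2=319/9477: DF=(1 − 319/9477·(0.959200))/(1+319/9477) = 4681/5000 ≈ 0.936200
step 3 [1.5y] swap r/2=404/14073: DF=(1 − 404/14073·(0.959200+0.936200))/(1+404/14073) = 1149/1250 ≈ 0.919200
step 4 [2y] swap r/2=466/18607: DF=(1 − 466/18607·(0.959200+0.936200+0.919200))/(1+466/18607) = 2267/2500 ≈ 0.906800
step 5 [2.5y] bond c/2=1/32: DF=(332927/320000 − 1/32·(0.959200+0.936200+0.919200+0.906800))/(1+1/32) = 8961/10000 ≈ 0.896100
step 6 [3y] swap r/2=481/18244: DF=(1 − 481/18244·(0.959200+0.936200+0.919200+0.906800+0.896100))/(1+481/18244) = 8557/10000 ≈ 0.855700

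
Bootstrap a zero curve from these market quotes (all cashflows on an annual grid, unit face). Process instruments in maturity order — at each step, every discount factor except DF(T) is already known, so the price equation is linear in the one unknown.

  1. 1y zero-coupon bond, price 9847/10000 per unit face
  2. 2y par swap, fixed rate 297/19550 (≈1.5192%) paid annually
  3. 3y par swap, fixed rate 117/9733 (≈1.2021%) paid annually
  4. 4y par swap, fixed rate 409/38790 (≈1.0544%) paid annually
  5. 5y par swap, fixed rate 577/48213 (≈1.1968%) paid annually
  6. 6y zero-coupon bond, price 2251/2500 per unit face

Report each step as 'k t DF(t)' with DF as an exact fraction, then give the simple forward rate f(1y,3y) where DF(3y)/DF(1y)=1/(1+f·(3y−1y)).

step 1 [1y] zero: DF = P = 9847/10000 ≈ 0.984700
step 2 [2y] swap r/1=297/19550: DF=(1 − 297/19550·(0.984700))/(1+297/19550) = 9703/10000 ≈ 0.970300
step 3 [3y] swap r/1=117/9733: DF=(1 − 117/9733·(0.984700+0.970300))/(1+117/9733) = 9649/10000 ≈ 0.964900
step 4 [4y] swap r/1=409/38790: DF=(1 − 409/38790·(0.984700+0.970300+0.964900))/(1+409/38790) = 9591/10000 ≈ 0.959100
step 5 [5y] swap r/1=577/48213: DF=(1 − 577/48213·(0.984700+0.970300+0.964900+0.959100))/(1+577/48213) = 9423/10000 ≈ 0.942300
step 6 [6y] zero: DF = P = 2251/2500 ≈ 0.900400

1 1 9847/10000
2 2 9703/10000
3 3 9649/10000
4 4 9591/10000
5 5 9423/10000
6 6 2251/2500
f(1y,3y) = ((9847/10000)/(9649/10000) − 1)/(2) = 99/9649 ≈ 1.0260%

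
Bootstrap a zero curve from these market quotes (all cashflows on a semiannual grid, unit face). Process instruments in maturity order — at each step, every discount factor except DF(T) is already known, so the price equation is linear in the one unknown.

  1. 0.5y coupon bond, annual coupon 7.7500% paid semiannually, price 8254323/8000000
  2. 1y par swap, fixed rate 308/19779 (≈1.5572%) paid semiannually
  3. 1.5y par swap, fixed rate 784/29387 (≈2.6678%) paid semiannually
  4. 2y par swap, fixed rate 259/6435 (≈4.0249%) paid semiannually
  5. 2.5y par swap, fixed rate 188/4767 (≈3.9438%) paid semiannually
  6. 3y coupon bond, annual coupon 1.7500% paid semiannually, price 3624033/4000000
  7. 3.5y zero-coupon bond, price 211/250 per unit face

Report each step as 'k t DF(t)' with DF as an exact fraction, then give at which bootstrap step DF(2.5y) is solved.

1 1/2 9933/10000
2 1 4923/5000
3 3/2 1201/1250
4 2 9223/10000
5 5/2 453/500
6 3 1071/1250
7 7/2 211/250
DF(2.5y) is solved at step 5

step 1 [0.5y] bond c/2=31/800: DF=(8254323/8000000 − 31/800·(0))/(1+31/800) = 9933/10000 ≈ 0.993300
step 2 [1y] swap r/2=154/19779: DF=(1 − 154/19779·(0.993300))/(1+154/19779) = 4923/5000 ≈ 0.984600
step 3 [1.5y] swap r/2=392/29387: DF=(1 − 392/29387·(0.993300+0.984600))/(1+392/29387) = 1201/1250 ≈ 0.960800
step 4 [2y] swap r/2=259/12870: DF=(1 − 259/12870·(0.993300+0.984600+0.960800))/(1+259/12870) = 9223/10000 ≈ 0.922300
step 5 [2.5y] swap r/2=94/4767: DF=(1 − 94/4767·(0.993300+0.984600+0.960800+0.922300))/(1+94/4767) = 453/500 ≈ 0.906000
step 6 [3y] bond c/2=7/800: DF=(3624033/4000000 − 7/800·(0.993300+0.984600+0.960800+0.922300+0.906000))/(1+7/800) = 1071/1250 ≈ 0.856800
step 7 [3.5y] zero: DF = P = 211/250 ≈ 0.844000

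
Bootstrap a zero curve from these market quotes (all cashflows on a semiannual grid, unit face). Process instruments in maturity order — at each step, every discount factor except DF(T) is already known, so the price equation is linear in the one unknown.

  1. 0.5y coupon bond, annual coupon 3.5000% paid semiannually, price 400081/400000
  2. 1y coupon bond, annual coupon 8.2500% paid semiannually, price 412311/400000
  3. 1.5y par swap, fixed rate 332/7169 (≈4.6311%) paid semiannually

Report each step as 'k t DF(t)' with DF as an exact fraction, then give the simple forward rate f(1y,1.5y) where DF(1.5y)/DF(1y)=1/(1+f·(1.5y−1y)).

step 1 [0.5y] bond c/2=7/400: DF=(400081/400000 − 7/400·(0))/(1+7/400) = 983/1000 ≈ 0.983000
step 2 [1y] bond c/2=33/800: DF=(412311/400000 − 33/800·(0.983000))/(1+33/800) = 951/1000 ≈ 0.951000
step 3 [1.5y] swap r/2=166/7169: DF=(1 − 166/7169·(0.983000+0.951000))/(1+166/7169) = 1167/1250 ≈ 0.933600

1 1/2 983/1000
2 1 951/1000
3 3/2 1167/1250
f(1y,1.5y) = ((951/1000)/(1167/1250) − 1)/(1/2) = 29/778 ≈ 3.7275%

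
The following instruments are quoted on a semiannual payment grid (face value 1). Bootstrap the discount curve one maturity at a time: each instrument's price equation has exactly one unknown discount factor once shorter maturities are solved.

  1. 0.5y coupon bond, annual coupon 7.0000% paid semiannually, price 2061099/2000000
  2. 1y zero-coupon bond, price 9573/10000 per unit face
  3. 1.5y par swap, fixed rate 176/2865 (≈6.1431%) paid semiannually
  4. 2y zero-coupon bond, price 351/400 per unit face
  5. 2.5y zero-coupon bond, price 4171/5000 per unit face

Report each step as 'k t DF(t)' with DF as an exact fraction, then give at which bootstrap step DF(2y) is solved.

1 1/2 9957/10000
2 1 9573/10000
3 3/2 114/125
4 2 351/400
5 5/2 4171/5000
DF(2y) is solved at step 4

step 1 [0.5y] bond c/2=7/200: DF=(2061099/2000000 − 7/200·(0))/(1+7/200) = 9957/10000 ≈ 0.995700
step 2 [1y] zero: DF = P = 9573/10000 ≈ 0.957300
step 3 [1.5y] swap r/2=88/2865: DF=(1 − 88/2865·(0.995700+0.957300))/(1+88/2865) = 114/125 ≈ 0.912000
step 4 [2y] zero: DF = P = 351/400 ≈ 0.877500
step 5 [2.5y] zero: DF = P = 4171/5000 ≈ 0.834200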